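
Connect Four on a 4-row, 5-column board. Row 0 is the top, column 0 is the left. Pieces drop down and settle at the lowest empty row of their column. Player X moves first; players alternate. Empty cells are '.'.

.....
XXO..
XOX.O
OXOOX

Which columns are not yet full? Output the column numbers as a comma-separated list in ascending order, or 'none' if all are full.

col 0: top cell = '.' → open
col 1: top cell = '.' → open
col 2: top cell = '.' → open
col 3: top cell = '.' → open
col 4: top cell = '.' → open

Answer: 0,1,2,3,4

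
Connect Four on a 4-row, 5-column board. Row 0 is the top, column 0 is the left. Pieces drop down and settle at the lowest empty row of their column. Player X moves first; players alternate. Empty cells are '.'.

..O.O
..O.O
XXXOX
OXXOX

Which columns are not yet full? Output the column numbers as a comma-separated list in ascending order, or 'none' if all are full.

Answer: 0,1,3

Derivation:
col 0: top cell = '.' → open
col 1: top cell = '.' → open
col 2: top cell = 'O' → FULL
col 3: top cell = '.' → open
col 4: top cell = 'O' → FULL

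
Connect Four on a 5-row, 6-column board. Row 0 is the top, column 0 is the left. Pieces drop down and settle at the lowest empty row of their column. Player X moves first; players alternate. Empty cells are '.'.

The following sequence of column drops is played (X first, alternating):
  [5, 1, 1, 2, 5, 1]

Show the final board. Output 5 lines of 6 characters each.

Answer: ......
......
.O....
.X...X
.OO..X

Derivation:
Move 1: X drops in col 5, lands at row 4
Move 2: O drops in col 1, lands at row 4
Move 3: X drops in col 1, lands at row 3
Move 4: O drops in col 2, lands at row 4
Move 5: X drops in col 5, lands at row 3
Move 6: O drops in col 1, lands at row 2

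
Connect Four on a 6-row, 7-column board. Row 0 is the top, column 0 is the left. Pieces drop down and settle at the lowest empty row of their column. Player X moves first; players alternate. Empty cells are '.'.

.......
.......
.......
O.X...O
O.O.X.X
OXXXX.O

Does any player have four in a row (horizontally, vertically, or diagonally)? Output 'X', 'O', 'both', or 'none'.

X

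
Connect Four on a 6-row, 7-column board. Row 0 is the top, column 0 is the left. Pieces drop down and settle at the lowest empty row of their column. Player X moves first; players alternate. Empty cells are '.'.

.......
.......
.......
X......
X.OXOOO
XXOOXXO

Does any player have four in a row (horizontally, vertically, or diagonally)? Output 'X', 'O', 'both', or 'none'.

none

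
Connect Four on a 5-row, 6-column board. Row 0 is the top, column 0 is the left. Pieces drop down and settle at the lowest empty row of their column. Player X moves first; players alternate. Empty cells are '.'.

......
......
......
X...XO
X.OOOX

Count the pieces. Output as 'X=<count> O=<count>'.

X=4 O=4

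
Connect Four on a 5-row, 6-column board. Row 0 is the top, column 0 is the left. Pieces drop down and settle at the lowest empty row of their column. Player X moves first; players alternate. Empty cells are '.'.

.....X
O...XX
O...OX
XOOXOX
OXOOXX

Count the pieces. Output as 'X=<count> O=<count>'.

X=10 O=9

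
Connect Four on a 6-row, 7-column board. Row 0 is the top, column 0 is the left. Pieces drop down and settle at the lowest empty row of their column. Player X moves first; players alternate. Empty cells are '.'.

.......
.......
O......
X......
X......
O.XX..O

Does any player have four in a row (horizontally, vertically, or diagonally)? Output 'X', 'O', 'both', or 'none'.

none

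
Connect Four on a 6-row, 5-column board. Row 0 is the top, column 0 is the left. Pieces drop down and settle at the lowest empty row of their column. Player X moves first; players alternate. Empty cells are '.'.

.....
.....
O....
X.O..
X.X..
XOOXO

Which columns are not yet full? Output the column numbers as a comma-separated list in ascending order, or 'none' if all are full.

Answer: 0,1,2,3,4

Derivation:
col 0: top cell = '.' → open
col 1: top cell = '.' → open
col 2: top cell = '.' → open
col 3: top cell = '.' → open
col 4: top cell = '.' → open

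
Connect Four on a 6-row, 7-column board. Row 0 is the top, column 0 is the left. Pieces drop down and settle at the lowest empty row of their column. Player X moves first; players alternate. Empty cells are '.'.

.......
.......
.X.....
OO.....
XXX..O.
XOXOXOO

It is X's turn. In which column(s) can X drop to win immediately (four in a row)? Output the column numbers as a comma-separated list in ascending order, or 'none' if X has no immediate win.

col 0: drop X → no win
col 1: drop X → no win
col 2: drop X → no win
col 3: drop X → WIN!
col 4: drop X → no win
col 5: drop X → no win
col 6: drop X → no win

Answer: 3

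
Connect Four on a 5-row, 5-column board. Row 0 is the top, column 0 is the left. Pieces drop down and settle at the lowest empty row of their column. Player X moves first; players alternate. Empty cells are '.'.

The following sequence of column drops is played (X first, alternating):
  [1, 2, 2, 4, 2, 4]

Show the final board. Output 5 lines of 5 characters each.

Move 1: X drops in col 1, lands at row 4
Move 2: O drops in col 2, lands at row 4
Move 3: X drops in col 2, lands at row 3
Move 4: O drops in col 4, lands at row 4
Move 5: X drops in col 2, lands at row 2
Move 6: O drops in col 4, lands at row 3

Answer: .....
.....
..X..
..X.O
.XO.O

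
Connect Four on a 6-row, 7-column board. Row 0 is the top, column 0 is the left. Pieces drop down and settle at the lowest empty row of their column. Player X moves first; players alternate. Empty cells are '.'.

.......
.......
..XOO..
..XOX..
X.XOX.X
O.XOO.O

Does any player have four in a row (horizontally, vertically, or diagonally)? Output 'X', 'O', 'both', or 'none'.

both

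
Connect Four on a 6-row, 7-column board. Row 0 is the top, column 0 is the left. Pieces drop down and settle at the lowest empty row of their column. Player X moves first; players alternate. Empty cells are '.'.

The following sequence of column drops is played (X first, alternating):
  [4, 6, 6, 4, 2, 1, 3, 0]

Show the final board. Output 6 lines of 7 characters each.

Move 1: X drops in col 4, lands at row 5
Move 2: O drops in col 6, lands at row 5
Move 3: X drops in col 6, lands at row 4
Move 4: O drops in col 4, lands at row 4
Move 5: X drops in col 2, lands at row 5
Move 6: O drops in col 1, lands at row 5
Move 7: X drops in col 3, lands at row 5
Move 8: O drops in col 0, lands at row 5

Answer: .......
.......
.......
.......
....O.X
OOXXX.O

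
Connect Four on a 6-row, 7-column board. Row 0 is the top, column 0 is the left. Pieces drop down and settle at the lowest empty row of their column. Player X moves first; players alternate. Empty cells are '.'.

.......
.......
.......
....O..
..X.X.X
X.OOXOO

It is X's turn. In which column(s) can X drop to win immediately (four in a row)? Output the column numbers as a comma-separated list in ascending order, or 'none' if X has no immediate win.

Answer: none

Derivation:
col 0: drop X → no win
col 1: drop X → no win
col 2: drop X → no win
col 3: drop X → no win
col 4: drop X → no win
col 5: drop X → no win
col 6: drop X → no win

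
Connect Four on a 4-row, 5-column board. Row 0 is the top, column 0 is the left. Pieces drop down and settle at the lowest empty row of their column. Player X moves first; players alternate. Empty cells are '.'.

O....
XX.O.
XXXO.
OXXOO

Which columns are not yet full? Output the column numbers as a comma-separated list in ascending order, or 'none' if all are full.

Answer: 1,2,3,4

Derivation:
col 0: top cell = 'O' → FULL
col 1: top cell = '.' → open
col 2: top cell = '.' → open
col 3: top cell = '.' → open
col 4: top cell = '.' → open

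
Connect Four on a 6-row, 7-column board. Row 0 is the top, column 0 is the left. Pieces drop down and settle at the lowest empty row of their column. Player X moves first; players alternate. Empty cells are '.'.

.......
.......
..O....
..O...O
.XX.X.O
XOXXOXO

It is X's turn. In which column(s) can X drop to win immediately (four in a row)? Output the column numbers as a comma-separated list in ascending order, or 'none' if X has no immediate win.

col 0: drop X → no win
col 1: drop X → no win
col 2: drop X → no win
col 3: drop X → WIN!
col 4: drop X → no win
col 5: drop X → no win
col 6: drop X → no win

Answer: 3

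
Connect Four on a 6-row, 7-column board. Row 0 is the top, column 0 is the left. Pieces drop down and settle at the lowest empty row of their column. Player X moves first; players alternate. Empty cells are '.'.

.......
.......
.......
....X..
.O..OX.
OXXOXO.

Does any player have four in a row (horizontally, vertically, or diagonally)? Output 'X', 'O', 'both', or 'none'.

none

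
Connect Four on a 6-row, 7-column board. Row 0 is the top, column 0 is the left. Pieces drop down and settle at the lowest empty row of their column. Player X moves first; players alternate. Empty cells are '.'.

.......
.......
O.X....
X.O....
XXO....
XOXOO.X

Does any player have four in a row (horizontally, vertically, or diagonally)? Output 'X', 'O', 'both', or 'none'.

none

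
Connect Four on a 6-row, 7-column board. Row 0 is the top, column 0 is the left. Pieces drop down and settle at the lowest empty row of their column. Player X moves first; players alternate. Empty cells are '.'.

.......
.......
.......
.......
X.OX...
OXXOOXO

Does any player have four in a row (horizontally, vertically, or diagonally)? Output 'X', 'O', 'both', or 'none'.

none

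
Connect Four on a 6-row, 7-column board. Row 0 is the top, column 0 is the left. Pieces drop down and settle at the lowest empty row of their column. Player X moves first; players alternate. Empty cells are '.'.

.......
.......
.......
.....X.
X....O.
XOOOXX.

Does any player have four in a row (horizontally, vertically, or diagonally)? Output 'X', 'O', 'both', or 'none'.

none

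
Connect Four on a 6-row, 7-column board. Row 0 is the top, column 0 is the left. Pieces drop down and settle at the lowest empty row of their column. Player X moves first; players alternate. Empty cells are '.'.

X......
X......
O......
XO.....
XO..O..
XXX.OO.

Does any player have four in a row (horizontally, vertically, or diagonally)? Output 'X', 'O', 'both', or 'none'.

none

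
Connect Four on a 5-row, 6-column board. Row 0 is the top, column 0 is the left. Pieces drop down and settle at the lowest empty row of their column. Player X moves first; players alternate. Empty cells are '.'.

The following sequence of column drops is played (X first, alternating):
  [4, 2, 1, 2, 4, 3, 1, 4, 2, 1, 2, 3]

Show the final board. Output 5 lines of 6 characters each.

Answer: ......
..X...
.OX.O.
.XOOX.
.XOOX.

Derivation:
Move 1: X drops in col 4, lands at row 4
Move 2: O drops in col 2, lands at row 4
Move 3: X drops in col 1, lands at row 4
Move 4: O drops in col 2, lands at row 3
Move 5: X drops in col 4, lands at row 3
Move 6: O drops in col 3, lands at row 4
Move 7: X drops in col 1, lands at row 3
Move 8: O drops in col 4, lands at row 2
Move 9: X drops in col 2, lands at row 2
Move 10: O drops in col 1, lands at row 2
Move 11: X drops in col 2, lands at row 1
Move 12: O drops in col 3, lands at row 3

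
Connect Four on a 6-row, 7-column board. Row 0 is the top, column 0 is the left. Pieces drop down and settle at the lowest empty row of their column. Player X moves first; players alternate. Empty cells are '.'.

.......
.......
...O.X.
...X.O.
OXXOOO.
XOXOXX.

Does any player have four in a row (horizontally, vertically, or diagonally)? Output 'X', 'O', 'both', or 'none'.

none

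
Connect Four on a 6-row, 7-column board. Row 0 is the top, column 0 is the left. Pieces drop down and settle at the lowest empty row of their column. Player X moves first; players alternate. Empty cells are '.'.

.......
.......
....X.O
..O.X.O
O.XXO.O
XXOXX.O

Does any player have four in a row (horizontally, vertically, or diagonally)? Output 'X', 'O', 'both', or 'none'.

O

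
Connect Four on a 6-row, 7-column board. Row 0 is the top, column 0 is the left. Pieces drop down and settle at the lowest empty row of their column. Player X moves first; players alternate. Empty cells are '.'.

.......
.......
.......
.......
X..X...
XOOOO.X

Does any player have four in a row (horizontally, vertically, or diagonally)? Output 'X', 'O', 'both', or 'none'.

O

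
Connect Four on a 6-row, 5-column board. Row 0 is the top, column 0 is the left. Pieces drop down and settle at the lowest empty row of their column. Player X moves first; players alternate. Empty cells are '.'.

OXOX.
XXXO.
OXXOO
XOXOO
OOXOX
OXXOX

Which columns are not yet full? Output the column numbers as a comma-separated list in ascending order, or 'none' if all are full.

col 0: top cell = 'O' → FULL
col 1: top cell = 'X' → FULL
col 2: top cell = 'O' → FULL
col 3: top cell = 'X' → FULL
col 4: top cell = '.' → open

Answer: 4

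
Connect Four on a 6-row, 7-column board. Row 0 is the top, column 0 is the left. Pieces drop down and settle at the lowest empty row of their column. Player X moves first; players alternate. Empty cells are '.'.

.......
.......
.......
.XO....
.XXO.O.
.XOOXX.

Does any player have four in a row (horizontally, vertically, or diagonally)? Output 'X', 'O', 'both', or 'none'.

none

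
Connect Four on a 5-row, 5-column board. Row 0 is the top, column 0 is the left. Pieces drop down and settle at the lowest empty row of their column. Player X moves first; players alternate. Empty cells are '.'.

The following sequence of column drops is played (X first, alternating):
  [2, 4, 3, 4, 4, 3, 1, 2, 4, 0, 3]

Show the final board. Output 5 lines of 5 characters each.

Move 1: X drops in col 2, lands at row 4
Move 2: O drops in col 4, lands at row 4
Move 3: X drops in col 3, lands at row 4
Move 4: O drops in col 4, lands at row 3
Move 5: X drops in col 4, lands at row 2
Move 6: O drops in col 3, lands at row 3
Move 7: X drops in col 1, lands at row 4
Move 8: O drops in col 2, lands at row 3
Move 9: X drops in col 4, lands at row 1
Move 10: O drops in col 0, lands at row 4
Move 11: X drops in col 3, lands at row 2

Answer: .....
....X
...XX
..OOO
OXXXO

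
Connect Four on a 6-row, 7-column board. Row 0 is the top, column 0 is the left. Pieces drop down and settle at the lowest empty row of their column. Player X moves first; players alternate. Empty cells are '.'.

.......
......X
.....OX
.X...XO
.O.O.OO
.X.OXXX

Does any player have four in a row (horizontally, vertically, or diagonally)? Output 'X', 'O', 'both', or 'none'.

none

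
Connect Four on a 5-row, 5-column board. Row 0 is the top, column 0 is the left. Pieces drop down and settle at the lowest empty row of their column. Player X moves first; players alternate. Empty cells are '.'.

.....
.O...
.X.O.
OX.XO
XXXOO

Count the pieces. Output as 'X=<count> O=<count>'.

X=6 O=6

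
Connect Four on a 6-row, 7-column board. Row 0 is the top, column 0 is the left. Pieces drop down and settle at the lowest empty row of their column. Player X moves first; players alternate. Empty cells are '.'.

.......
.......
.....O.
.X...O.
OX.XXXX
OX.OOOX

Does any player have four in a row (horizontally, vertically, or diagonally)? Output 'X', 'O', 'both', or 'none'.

X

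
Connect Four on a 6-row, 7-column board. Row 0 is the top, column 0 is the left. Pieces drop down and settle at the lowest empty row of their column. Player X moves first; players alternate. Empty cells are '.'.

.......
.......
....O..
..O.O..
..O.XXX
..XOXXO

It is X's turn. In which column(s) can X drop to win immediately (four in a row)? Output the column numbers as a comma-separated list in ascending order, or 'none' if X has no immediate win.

col 0: drop X → no win
col 1: drop X → no win
col 2: drop X → no win
col 3: drop X → WIN!
col 4: drop X → no win
col 5: drop X → no win
col 6: drop X → no win

Answer: 3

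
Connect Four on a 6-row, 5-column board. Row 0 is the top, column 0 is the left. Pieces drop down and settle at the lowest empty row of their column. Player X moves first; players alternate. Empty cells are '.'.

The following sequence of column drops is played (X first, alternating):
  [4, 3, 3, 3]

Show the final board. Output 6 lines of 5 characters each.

Answer: .....
.....
.....
...O.
...X.
...OX

Derivation:
Move 1: X drops in col 4, lands at row 5
Move 2: O drops in col 3, lands at row 5
Move 3: X drops in col 3, lands at row 4
Move 4: O drops in col 3, lands at row 3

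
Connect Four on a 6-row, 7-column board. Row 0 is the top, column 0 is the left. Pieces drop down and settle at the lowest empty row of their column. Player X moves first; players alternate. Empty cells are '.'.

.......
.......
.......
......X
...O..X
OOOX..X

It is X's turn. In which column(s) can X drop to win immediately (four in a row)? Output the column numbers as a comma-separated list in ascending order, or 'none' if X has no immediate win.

Answer: 6

Derivation:
col 0: drop X → no win
col 1: drop X → no win
col 2: drop X → no win
col 3: drop X → no win
col 4: drop X → no win
col 5: drop X → no win
col 6: drop X → WIN!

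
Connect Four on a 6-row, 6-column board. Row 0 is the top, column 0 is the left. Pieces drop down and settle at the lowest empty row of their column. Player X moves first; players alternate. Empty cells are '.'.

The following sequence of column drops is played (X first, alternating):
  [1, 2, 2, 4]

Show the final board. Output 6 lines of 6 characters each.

Answer: ......
......
......
......
..X...
.XO.O.

Derivation:
Move 1: X drops in col 1, lands at row 5
Move 2: O drops in col 2, lands at row 5
Move 3: X drops in col 2, lands at row 4
Move 4: O drops in col 4, lands at row 5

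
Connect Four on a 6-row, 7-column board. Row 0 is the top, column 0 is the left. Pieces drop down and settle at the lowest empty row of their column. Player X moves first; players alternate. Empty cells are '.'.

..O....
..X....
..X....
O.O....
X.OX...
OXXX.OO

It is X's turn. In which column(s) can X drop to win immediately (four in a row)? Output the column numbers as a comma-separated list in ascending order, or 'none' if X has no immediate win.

Answer: 4

Derivation:
col 0: drop X → no win
col 1: drop X → no win
col 3: drop X → no win
col 4: drop X → WIN!
col 5: drop X → no win
col 6: drop X → no win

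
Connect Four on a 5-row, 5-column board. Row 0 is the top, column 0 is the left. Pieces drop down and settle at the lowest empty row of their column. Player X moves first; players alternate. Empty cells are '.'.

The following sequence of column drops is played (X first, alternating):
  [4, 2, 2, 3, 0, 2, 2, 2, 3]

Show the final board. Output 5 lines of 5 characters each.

Move 1: X drops in col 4, lands at row 4
Move 2: O drops in col 2, lands at row 4
Move 3: X drops in col 2, lands at row 3
Move 4: O drops in col 3, lands at row 4
Move 5: X drops in col 0, lands at row 4
Move 6: O drops in col 2, lands at row 2
Move 7: X drops in col 2, lands at row 1
Move 8: O drops in col 2, lands at row 0
Move 9: X drops in col 3, lands at row 3

Answer: ..O..
..X..
..O..
..XX.
X.OOX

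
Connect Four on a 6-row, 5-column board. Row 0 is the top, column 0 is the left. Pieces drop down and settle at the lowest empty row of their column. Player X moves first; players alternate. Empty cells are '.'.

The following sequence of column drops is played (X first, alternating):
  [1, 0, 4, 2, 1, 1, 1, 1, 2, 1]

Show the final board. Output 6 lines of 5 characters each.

Answer: .O...
.O...
.X...
.O...
.XX..
OXO.X

Derivation:
Move 1: X drops in col 1, lands at row 5
Move 2: O drops in col 0, lands at row 5
Move 3: X drops in col 4, lands at row 5
Move 4: O drops in col 2, lands at row 5
Move 5: X drops in col 1, lands at row 4
Move 6: O drops in col 1, lands at row 3
Move 7: X drops in col 1, lands at row 2
Move 8: O drops in col 1, lands at row 1
Move 9: X drops in col 2, lands at row 4
Move 10: O drops in col 1, lands at row 0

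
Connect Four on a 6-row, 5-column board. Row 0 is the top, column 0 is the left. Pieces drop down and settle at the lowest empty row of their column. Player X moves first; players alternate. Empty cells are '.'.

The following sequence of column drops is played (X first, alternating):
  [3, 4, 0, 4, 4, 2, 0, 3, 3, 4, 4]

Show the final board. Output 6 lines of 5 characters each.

Answer: .....
....X
....O
...XX
X..OO
X.OXO

Derivation:
Move 1: X drops in col 3, lands at row 5
Move 2: O drops in col 4, lands at row 5
Move 3: X drops in col 0, lands at row 5
Move 4: O drops in col 4, lands at row 4
Move 5: X drops in col 4, lands at row 3
Move 6: O drops in col 2, lands at row 5
Move 7: X drops in col 0, lands at row 4
Move 8: O drops in col 3, lands at row 4
Move 9: X drops in col 3, lands at row 3
Move 10: O drops in col 4, lands at row 2
Move 11: X drops in col 4, lands at row 1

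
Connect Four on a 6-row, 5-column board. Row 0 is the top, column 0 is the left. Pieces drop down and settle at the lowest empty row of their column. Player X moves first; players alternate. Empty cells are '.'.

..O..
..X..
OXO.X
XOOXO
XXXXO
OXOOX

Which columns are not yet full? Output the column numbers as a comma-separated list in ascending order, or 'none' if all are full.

Answer: 0,1,3,4

Derivation:
col 0: top cell = '.' → open
col 1: top cell = '.' → open
col 2: top cell = 'O' → FULL
col 3: top cell = '.' → open
col 4: top cell = '.' → open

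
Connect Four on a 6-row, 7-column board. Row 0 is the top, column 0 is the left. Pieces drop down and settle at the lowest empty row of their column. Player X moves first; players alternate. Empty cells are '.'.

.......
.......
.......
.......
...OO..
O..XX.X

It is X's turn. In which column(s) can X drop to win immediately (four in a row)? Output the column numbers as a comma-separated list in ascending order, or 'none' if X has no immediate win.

col 0: drop X → no win
col 1: drop X → no win
col 2: drop X → no win
col 3: drop X → no win
col 4: drop X → no win
col 5: drop X → WIN!
col 6: drop X → no win

Answer: 5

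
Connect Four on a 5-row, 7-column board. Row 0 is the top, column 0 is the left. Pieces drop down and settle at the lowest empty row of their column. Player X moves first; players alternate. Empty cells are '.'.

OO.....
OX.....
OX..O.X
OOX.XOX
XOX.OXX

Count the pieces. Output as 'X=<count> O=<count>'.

X=10 O=10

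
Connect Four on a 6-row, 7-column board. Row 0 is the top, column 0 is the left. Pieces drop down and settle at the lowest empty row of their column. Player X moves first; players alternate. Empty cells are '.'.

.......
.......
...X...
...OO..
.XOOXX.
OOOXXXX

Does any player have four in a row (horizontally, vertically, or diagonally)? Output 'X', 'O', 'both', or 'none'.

X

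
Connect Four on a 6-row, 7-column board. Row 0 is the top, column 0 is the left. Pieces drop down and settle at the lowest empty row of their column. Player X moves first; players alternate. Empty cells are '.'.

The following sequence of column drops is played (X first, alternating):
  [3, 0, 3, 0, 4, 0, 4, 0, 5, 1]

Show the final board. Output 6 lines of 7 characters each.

Answer: .......
.......
O......
O......
O..XX..
OO.XXX.

Derivation:
Move 1: X drops in col 3, lands at row 5
Move 2: O drops in col 0, lands at row 5
Move 3: X drops in col 3, lands at row 4
Move 4: O drops in col 0, lands at row 4
Move 5: X drops in col 4, lands at row 5
Move 6: O drops in col 0, lands at row 3
Move 7: X drops in col 4, lands at row 4
Move 8: O drops in col 0, lands at row 2
Move 9: X drops in col 5, lands at row 5
Move 10: O drops in col 1, lands at row 5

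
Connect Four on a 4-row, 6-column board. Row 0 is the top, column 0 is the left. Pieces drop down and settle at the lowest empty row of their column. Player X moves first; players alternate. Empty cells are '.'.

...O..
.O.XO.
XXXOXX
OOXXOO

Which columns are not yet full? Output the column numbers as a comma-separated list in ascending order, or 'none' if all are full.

Answer: 0,1,2,4,5

Derivation:
col 0: top cell = '.' → open
col 1: top cell = '.' → open
col 2: top cell = '.' → open
col 3: top cell = 'O' → FULL
col 4: top cell = '.' → open
col 5: top cell = '.' → open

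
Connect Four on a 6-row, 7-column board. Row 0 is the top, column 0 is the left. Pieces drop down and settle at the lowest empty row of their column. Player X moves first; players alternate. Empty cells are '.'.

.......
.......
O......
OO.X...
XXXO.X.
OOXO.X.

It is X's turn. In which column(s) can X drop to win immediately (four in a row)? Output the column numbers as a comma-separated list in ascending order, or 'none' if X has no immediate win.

Answer: none

Derivation:
col 0: drop X → no win
col 1: drop X → no win
col 2: drop X → no win
col 3: drop X → no win
col 4: drop X → no win
col 5: drop X → no win
col 6: drop X → no win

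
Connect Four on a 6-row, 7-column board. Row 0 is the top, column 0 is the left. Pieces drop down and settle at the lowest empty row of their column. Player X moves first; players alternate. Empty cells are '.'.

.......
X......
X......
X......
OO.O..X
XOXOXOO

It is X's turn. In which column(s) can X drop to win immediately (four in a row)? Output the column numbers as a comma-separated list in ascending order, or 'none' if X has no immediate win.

Answer: 0

Derivation:
col 0: drop X → WIN!
col 1: drop X → no win
col 2: drop X → no win
col 3: drop X → no win
col 4: drop X → no win
col 5: drop X → no win
col 6: drop X → no win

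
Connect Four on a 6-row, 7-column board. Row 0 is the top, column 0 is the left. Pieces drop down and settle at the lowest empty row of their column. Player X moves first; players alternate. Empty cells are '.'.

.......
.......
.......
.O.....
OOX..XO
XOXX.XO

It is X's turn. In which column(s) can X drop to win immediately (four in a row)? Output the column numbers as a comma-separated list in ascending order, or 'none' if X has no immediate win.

col 0: drop X → no win
col 1: drop X → no win
col 2: drop X → no win
col 3: drop X → no win
col 4: drop X → WIN!
col 5: drop X → no win
col 6: drop X → no win

Answer: 4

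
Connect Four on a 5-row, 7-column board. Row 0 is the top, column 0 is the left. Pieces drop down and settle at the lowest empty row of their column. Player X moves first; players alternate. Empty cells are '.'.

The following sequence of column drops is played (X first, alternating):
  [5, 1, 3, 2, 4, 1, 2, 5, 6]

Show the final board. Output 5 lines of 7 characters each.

Answer: .......
.......
.......
.OX..O.
.OOXXXX

Derivation:
Move 1: X drops in col 5, lands at row 4
Move 2: O drops in col 1, lands at row 4
Move 3: X drops in col 3, lands at row 4
Move 4: O drops in col 2, lands at row 4
Move 5: X drops in col 4, lands at row 4
Move 6: O drops in col 1, lands at row 3
Move 7: X drops in col 2, lands at row 3
Move 8: O drops in col 5, lands at row 3
Move 9: X drops in col 6, lands at row 4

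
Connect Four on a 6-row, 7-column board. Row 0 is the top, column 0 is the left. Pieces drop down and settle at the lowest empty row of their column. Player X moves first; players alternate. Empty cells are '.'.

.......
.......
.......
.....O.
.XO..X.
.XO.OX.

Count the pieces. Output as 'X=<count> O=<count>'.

X=4 O=4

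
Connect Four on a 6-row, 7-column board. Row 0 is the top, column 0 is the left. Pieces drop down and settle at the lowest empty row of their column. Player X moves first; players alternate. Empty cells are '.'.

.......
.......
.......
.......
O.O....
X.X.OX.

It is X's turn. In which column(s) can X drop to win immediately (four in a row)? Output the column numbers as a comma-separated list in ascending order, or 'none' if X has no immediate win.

col 0: drop X → no win
col 1: drop X → no win
col 2: drop X → no win
col 3: drop X → no win
col 4: drop X → no win
col 5: drop X → no win
col 6: drop X → no win

Answer: none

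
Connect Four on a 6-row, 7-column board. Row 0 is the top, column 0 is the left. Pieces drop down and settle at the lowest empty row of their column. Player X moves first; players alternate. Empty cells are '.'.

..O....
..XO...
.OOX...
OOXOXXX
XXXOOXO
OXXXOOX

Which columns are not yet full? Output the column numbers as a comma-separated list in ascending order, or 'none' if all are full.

col 0: top cell = '.' → open
col 1: top cell = '.' → open
col 2: top cell = 'O' → FULL
col 3: top cell = '.' → open
col 4: top cell = '.' → open
col 5: top cell = '.' → open
col 6: top cell = '.' → open

Answer: 0,1,3,4,5,6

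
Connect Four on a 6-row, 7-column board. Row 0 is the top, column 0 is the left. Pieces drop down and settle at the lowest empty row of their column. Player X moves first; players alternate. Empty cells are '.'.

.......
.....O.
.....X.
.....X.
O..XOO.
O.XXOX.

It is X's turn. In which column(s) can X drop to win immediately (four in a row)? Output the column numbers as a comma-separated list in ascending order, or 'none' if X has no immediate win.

Answer: 4

Derivation:
col 0: drop X → no win
col 1: drop X → no win
col 2: drop X → no win
col 3: drop X → no win
col 4: drop X → WIN!
col 5: drop X → no win
col 6: drop X → no win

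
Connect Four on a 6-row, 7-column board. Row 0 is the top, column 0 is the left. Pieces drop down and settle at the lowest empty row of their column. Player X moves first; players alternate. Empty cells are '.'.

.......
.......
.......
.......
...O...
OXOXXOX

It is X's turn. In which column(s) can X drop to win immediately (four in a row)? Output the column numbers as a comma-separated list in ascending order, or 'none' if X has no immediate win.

Answer: none

Derivation:
col 0: drop X → no win
col 1: drop X → no win
col 2: drop X → no win
col 3: drop X → no win
col 4: drop X → no win
col 5: drop X → no win
col 6: drop X → no win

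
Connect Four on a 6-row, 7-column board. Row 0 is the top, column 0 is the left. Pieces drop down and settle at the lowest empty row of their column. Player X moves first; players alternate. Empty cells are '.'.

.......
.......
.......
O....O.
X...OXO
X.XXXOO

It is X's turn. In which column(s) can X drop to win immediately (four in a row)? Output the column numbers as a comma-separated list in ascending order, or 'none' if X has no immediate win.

col 0: drop X → no win
col 1: drop X → WIN!
col 2: drop X → no win
col 3: drop X → no win
col 4: drop X → no win
col 5: drop X → no win
col 6: drop X → no win

Answer: 1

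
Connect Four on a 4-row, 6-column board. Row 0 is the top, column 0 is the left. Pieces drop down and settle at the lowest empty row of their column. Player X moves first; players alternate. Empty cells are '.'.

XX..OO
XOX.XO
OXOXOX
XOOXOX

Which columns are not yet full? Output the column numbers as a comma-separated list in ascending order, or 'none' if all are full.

col 0: top cell = 'X' → FULL
col 1: top cell = 'X' → FULL
col 2: top cell = '.' → open
col 3: top cell = '.' → open
col 4: top cell = 'O' → FULL
col 5: top cell = 'O' → FULL

Answer: 2,3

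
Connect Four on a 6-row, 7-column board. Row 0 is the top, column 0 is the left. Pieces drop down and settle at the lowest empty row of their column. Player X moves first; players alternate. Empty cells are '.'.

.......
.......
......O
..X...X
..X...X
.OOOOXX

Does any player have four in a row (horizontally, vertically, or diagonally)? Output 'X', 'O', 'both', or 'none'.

O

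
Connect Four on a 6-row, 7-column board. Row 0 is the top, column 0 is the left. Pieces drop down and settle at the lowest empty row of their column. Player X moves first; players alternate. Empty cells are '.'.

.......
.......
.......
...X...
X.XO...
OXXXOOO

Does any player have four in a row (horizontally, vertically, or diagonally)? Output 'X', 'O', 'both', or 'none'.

none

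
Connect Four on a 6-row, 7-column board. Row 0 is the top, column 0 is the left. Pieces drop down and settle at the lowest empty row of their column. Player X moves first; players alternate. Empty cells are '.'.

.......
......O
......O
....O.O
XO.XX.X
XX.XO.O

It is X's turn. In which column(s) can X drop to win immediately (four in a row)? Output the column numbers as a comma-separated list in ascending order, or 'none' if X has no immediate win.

col 0: drop X → no win
col 1: drop X → no win
col 2: drop X → WIN!
col 3: drop X → no win
col 4: drop X → no win
col 5: drop X → no win
col 6: drop X → no win

Answer: 2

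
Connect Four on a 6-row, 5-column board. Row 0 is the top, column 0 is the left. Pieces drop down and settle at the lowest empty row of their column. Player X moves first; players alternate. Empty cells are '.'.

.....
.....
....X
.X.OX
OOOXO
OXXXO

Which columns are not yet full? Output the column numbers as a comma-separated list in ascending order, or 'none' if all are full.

col 0: top cell = '.' → open
col 1: top cell = '.' → open
col 2: top cell = '.' → open
col 3: top cell = '.' → open
col 4: top cell = '.' → open

Answer: 0,1,2,3,4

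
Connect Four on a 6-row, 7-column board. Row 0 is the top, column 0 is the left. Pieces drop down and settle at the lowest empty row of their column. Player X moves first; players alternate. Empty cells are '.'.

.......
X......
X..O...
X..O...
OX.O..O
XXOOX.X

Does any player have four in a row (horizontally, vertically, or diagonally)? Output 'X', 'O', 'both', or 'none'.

O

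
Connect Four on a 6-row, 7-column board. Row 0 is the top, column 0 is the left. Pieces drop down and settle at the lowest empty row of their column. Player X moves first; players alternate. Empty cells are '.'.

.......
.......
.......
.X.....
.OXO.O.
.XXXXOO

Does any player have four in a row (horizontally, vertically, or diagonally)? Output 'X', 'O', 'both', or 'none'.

X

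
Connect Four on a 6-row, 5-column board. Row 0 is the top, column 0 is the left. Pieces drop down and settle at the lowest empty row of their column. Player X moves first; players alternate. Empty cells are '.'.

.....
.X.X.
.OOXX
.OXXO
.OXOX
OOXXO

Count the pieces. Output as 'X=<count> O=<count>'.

X=10 O=9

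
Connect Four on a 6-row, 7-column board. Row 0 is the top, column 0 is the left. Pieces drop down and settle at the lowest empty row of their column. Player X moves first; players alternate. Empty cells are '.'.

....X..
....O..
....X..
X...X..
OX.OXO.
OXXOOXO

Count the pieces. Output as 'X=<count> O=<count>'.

X=9 O=8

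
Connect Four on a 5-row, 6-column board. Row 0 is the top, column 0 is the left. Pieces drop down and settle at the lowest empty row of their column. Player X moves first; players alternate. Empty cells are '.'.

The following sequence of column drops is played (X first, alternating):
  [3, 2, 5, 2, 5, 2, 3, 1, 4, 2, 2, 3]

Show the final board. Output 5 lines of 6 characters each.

Answer: ..X...
..O...
..OO..
..OX.X
.OOXXX

Derivation:
Move 1: X drops in col 3, lands at row 4
Move 2: O drops in col 2, lands at row 4
Move 3: X drops in col 5, lands at row 4
Move 4: O drops in col 2, lands at row 3
Move 5: X drops in col 5, lands at row 3
Move 6: O drops in col 2, lands at row 2
Move 7: X drops in col 3, lands at row 3
Move 8: O drops in col 1, lands at row 4
Move 9: X drops in col 4, lands at row 4
Move 10: O drops in col 2, lands at row 1
Move 11: X drops in col 2, lands at row 0
Move 12: O drops in col 3, lands at row 2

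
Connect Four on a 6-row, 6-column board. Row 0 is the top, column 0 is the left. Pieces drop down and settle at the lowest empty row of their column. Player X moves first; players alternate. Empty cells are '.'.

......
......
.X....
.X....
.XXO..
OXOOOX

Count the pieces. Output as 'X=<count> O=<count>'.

X=6 O=5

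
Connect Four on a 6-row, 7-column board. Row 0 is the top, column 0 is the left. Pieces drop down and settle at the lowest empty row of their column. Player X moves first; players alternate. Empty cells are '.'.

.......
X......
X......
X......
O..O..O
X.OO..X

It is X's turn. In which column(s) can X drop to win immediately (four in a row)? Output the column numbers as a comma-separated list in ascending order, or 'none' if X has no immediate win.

col 0: drop X → WIN!
col 1: drop X → no win
col 2: drop X → no win
col 3: drop X → no win
col 4: drop X → no win
col 5: drop X → no win
col 6: drop X → no win

Answer: 0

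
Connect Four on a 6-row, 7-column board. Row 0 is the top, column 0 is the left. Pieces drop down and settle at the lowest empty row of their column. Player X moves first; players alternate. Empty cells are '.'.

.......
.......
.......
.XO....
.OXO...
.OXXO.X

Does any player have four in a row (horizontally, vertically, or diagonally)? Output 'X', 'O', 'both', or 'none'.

none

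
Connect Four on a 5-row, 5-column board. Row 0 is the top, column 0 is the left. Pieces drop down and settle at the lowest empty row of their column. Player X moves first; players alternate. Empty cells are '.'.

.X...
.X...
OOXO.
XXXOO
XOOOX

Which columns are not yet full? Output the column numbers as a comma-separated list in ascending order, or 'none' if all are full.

col 0: top cell = '.' → open
col 1: top cell = 'X' → FULL
col 2: top cell = '.' → open
col 3: top cell = '.' → open
col 4: top cell = '.' → open

Answer: 0,2,3,4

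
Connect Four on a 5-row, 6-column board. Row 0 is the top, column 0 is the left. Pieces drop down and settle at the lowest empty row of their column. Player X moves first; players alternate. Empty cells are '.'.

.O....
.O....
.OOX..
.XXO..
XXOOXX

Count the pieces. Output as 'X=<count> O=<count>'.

X=7 O=7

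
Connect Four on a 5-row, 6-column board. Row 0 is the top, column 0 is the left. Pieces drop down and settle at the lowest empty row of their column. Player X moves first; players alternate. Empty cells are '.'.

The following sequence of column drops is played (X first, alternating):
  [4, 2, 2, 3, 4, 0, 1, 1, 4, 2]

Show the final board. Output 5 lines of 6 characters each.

Move 1: X drops in col 4, lands at row 4
Move 2: O drops in col 2, lands at row 4
Move 3: X drops in col 2, lands at row 3
Move 4: O drops in col 3, lands at row 4
Move 5: X drops in col 4, lands at row 3
Move 6: O drops in col 0, lands at row 4
Move 7: X drops in col 1, lands at row 4
Move 8: O drops in col 1, lands at row 3
Move 9: X drops in col 4, lands at row 2
Move 10: O drops in col 2, lands at row 2

Answer: ......
......
..O.X.
.OX.X.
OXOOX.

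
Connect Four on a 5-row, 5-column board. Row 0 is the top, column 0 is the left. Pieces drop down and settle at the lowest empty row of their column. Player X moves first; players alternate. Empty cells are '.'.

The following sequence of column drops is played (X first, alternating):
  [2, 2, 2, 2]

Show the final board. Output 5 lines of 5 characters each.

Move 1: X drops in col 2, lands at row 4
Move 2: O drops in col 2, lands at row 3
Move 3: X drops in col 2, lands at row 2
Move 4: O drops in col 2, lands at row 1

Answer: .....
..O..
..X..
..O..
..X..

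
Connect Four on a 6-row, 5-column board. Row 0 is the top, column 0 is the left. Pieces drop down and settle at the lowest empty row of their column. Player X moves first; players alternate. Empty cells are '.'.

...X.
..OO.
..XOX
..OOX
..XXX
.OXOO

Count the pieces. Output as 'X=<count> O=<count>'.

X=8 O=8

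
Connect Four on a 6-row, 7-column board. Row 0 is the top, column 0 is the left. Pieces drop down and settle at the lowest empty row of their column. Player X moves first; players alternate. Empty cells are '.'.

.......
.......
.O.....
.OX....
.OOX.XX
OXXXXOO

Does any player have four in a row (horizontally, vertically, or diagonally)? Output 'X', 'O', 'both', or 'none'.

X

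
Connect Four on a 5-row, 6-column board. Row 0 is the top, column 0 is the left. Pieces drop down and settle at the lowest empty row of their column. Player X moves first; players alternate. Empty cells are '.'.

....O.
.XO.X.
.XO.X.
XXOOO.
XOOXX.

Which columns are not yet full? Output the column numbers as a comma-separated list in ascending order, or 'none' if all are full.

Answer: 0,1,2,3,5

Derivation:
col 0: top cell = '.' → open
col 1: top cell = '.' → open
col 2: top cell = '.' → open
col 3: top cell = '.' → open
col 4: top cell = 'O' → FULL
col 5: top cell = '.' → open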